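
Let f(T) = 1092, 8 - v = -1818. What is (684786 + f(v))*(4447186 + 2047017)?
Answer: 4454230965234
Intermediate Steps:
v = 1826 (v = 8 - 1*(-1818) = 8 + 1818 = 1826)
(684786 + f(v))*(4447186 + 2047017) = (684786 + 1092)*(4447186 + 2047017) = 685878*6494203 = 4454230965234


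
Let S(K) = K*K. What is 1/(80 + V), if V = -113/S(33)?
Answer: 1089/87007 ≈ 0.012516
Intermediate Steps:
S(K) = K²
V = -113/1089 (V = -113/(33²) = -113/1089 ≈ -0.10376)
1/(80 + V) = 1/(80 - 113/1089) = 1/(87007/1089) = 1089/87007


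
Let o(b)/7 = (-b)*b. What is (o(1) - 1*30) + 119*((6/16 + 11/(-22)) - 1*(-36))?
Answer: 33857/8 ≈ 4232.1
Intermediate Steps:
o(b) = -7*b² (o(b) = 7*((-b)*b) = 7*(-b²) = -7*b²)
(o(1) - 1*30) + 119*((6/16 + 11/(-22)) - 1*(-36)) = (-7*1² - 1*30) + 119*((6/16 + 11/(-22)) - 1*(-36)) = (-7*1 - 30) + 119*((6*(1/16) + 11*(-1/22)) + 36) = (-7 - 30) + 119*((3/8 - ½) + 36) = -37 + 119*(-⅛ + 36) = -37 + 119*(287/8) = -37 + 34153/8 = 33857/8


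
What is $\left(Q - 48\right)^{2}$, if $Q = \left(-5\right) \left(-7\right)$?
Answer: $169$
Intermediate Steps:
$Q = 35$
$\left(Q - 48\right)^{2} = \left(35 - 48\right)^{2} = \left(-13\right)^{2} = 169$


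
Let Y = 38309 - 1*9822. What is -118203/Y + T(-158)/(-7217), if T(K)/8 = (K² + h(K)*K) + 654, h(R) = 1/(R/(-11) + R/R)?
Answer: -1130435438403/34744824751 ≈ -32.535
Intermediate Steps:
h(R) = 1/(1 - R/11) (h(R) = 1/(R*(-1/11) + 1) = 1/(-R/11 + 1) = 1/(1 - R/11))
T(K) = 5232 + 8*K² - 88*K/(-11 + K) (T(K) = 8*((K² + (-11/(-11 + K))*K) + 654) = 8*((K² - 11*K/(-11 + K)) + 654) = 8*(654 + K² - 11*K/(-11 + K)) = 5232 + 8*K² - 88*K/(-11 + K))
Y = 28487 (Y = 38309 - 9822 = 28487)
-118203/Y + T(-158)/(-7217) = -118203/28487 + (8*(-11*(-158) + (-11 - 158)*(654 + (-158)²))/(-11 - 158))/(-7217) = -118203*1/28487 + (8*(1738 - 169*(654 + 24964))/(-169))*(-1/7217) = -118203/28487 + (8*(-1/169)*(1738 - 169*25618))*(-1/7217) = -118203/28487 + (8*(-1/169)*(1738 - 4329442))*(-1/7217) = -118203/28487 + (8*(-1/169)*(-4327704))*(-1/7217) = -118203/28487 + (34621632/169)*(-1/7217) = -118203/28487 - 34621632/1219673 = -1130435438403/34744824751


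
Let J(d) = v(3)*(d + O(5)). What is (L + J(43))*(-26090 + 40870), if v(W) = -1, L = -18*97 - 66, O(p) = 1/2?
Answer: -27424290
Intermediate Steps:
O(p) = 1/2
L = -1812 (L = -1746 - 66 = -1812)
J(d) = -1/2 - d (J(d) = -(d + 1/2) = -(1/2 + d) = -1/2 - d)
(L + J(43))*(-26090 + 40870) = (-1812 + (-1/2 - 1*43))*(-26090 + 40870) = (-1812 + (-1/2 - 43))*14780 = (-1812 - 87/2)*14780 = -3711/2*14780 = -27424290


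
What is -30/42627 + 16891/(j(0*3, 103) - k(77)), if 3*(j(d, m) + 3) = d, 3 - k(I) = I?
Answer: 240003509/1008839 ≈ 237.90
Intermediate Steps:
k(I) = 3 - I
j(d, m) = -3 + d/3
-30/42627 + 16891/(j(0*3, 103) - k(77)) = -30/42627 + 16891/((-3 + (0*3)/3) - (3 - 1*77)) = -30*1/42627 + 16891/((-3 + (⅓)*0) - (3 - 77)) = -10/14209 + 16891/((-3 + 0) - 1*(-74)) = -10/14209 + 16891/(-3 + 74) = -10/14209 + 16891/71 = 240003509/1008839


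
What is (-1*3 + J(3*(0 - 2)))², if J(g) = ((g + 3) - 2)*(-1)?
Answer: 4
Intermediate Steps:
J(g) = -1 - g (J(g) = ((3 + g) - 2)*(-1) = (1 + g)*(-1) = -1 - g)
(-1*3 + J(3*(0 - 2)))² = (-1*3 + (-1 - 3*(0 - 2)))² = (-3 + (-1 - 3*(-2)))² = (-3 + (-1 - 1*(-6)))² = (-3 + (-1 + 6))² = (-3 + 5)² = 2² = 4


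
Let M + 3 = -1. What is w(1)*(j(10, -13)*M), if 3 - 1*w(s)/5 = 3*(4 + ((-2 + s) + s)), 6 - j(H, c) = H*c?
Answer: 24480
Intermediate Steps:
j(H, c) = 6 - H*c
M = -4 (M = -3 - 1 = -4)
w(s) = -15 - 30*s (w(s) = 15 - 15*(4 + ((-2 + s) + s)) = 15 - 15*(4 + (-2 + 2*s)) = 15 - 15*(2 + 2*s) = 15 - 5*(6 + 6*s) = 15 + (-30 - 30*s) = -15 - 30*s)
w(1)*(j(10, -13)*M) = (-15 - 30*1)*((6 - 1*10*(-13))*(-4)) = (-15 - 30)*((6 + 130)*(-4)) = -6120*(-4) = -45*(-544) = 24480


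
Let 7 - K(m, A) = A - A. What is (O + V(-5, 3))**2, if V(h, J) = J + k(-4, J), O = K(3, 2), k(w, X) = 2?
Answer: 144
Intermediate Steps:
K(m, A) = 7 (K(m, A) = 7 - (A - A) = 7 - 1*0 = 7 + 0 = 7)
O = 7
V(h, J) = 2 + J (V(h, J) = J + 2 = 2 + J)
(O + V(-5, 3))**2 = (7 + (2 + 3))**2 = (7 + 5)**2 = 12**2 = 144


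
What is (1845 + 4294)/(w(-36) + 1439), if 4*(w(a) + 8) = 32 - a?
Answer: 6139/1448 ≈ 4.2396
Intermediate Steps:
w(a) = -a/4 (w(a) = -8 + (32 - a)/4 = -8 + (8 - a/4) = -a/4)
(1845 + 4294)/(w(-36) + 1439) = (1845 + 4294)/(-¼*(-36) + 1439) = 6139/(9 + 1439) = 6139/1448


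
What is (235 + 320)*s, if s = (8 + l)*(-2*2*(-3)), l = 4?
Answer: 79920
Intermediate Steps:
s = 144 (s = (8 + 4)*(-2*2*(-3)) = 12*(-4*(-3)) = 12*12 = 144)
(235 + 320)*s = (235 + 320)*144 = 555*144 = 79920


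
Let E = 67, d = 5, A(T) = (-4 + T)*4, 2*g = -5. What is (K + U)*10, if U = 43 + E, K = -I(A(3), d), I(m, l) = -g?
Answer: 1075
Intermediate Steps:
g = -5/2 (g = (½)*(-5) = -5/2 ≈ -2.5000)
A(T) = -16 + 4*T
I(m, l) = 5/2 (I(m, l) = -1*(-5/2) = 5/2)
K = -5/2 (K = -1*5/2 = -5/2 ≈ -2.5000)
U = 110 (U = 43 + 67 = 110)
(K + U)*10 = (-5/2 + 110)*10 = (215/2)*10 = 1075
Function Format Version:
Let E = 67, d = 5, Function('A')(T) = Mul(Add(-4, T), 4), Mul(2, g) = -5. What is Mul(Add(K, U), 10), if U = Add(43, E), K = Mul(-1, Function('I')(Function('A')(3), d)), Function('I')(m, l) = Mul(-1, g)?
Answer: 1075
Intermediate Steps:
g = Rational(-5, 2) (g = Mul(Rational(1, 2), -5) = Rational(-5, 2) ≈ -2.5000)
Function('A')(T) = Add(-16, Mul(4, T))
Function('I')(m, l) = Rational(5, 2) (Function('I')(m, l) = Mul(-1, Rational(-5, 2)) = Rational(5, 2))
K = Rational(-5, 2) (K = Mul(-1, Rational(5, 2)) = Rational(-5, 2) ≈ -2.5000)
U = 110 (U = Add(43, 67) = 110)
Mul(Add(K, U), 10) = Mul(Add(Rational(-5, 2), 110), 10) = Mul(Rational(215, 2), 10) = 1075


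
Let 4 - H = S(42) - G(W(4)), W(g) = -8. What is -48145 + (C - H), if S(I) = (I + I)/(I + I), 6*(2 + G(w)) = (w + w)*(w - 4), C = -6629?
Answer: -54807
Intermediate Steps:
G(w) = -2 + w*(-4 + w)/3 (G(w) = -2 + ((w + w)*(w - 4))/6 = -2 + ((2*w)*(-4 + w))/6 = -2 + (2*w*(-4 + w))/6 = -2 + w*(-4 + w)/3)
S(I) = 1 (S(I) = (2*I)/((2*I)) = (2*I)*(1/(2*I)) = 1)
H = 33 (H = 4 - (1 - (-2 - 4/3*(-8) + (1/3)*(-8)**2)) = 4 - (1 - (-2 + 32/3 + (1/3)*64)) = 4 - (1 - (-2 + 32/3 + 64/3)) = 4 - (1 - 1*30) = 4 - (1 - 30) = 4 - 1*(-29) = 4 + 29 = 33)
-48145 + (C - H) = -48145 + (-6629 - 1*33) = -48145 + (-6629 - 33) = -48145 - 6662 = -54807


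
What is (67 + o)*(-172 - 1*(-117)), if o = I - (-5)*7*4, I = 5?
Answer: -11660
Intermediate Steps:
o = 145 (o = 5 - (-5)*7*4 = 5 - (-5)*28 = 5 - 1*(-140) = 5 + 140 = 145)
(67 + o)*(-172 - 1*(-117)) = (67 + 145)*(-172 - 1*(-117)) = 212*(-172 + 117) = 212*(-55) = -11660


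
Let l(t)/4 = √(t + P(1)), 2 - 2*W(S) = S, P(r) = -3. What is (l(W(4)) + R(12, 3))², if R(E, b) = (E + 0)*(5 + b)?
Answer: 9152 + 1536*I ≈ 9152.0 + 1536.0*I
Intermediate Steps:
R(E, b) = E*(5 + b)
W(S) = 1 - S/2
l(t) = 4*√(-3 + t) (l(t) = 4*√(t - 3) = 4*√(-3 + t))
(l(W(4)) + R(12, 3))² = (4*√(-3 + (1 - ½*4)) + 12*(5 + 3))² = (4*√(-3 + (1 - 2)) + 12*8)² = (4*√(-3 - 1) + 96)² = (4*√(-4) + 96)² = (4*(2*I) + 96)² = (8*I + 96)² = (96 + 8*I)²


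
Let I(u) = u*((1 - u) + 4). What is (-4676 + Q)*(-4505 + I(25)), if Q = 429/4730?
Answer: 2012651641/86 ≈ 2.3403e+7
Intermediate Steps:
I(u) = u*(5 - u)
Q = 39/430 (Q = 429*(1/4730) = 39/430 ≈ 0.090698)
(-4676 + Q)*(-4505 + I(25)) = (-4676 + 39/430)*(-4505 + 25*(5 - 1*25)) = -2010641*(-4505 + 25*(5 - 25))/430 = -2010641*(-4505 + 25*(-20))/430 = -2010641*(-4505 - 500)/430 = -2010641/430*(-5005) = 2012651641/86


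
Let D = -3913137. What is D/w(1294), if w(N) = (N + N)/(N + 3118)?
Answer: -4316190111/647 ≈ -6.6711e+6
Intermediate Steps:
w(N) = 2*N/(3118 + N) (w(N) = (2*N)/(3118 + N) = 2*N/(3118 + N))
D/w(1294) = -3913137/(2*1294/(3118 + 1294)) = -3913137/(2*1294/4412) = -3913137/(2*1294*(1/4412)) = -3913137/647/1103 = -3913137*1103/647 = -4316190111/647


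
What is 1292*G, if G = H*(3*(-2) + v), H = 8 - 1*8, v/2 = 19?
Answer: 0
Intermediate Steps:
v = 38 (v = 2*19 = 38)
H = 0 (H = 8 - 8 = 0)
G = 0 (G = 0*(3*(-2) + 38) = 0*(-6 + 38) = 0*32 = 0)
1292*G = 1292*0 = 0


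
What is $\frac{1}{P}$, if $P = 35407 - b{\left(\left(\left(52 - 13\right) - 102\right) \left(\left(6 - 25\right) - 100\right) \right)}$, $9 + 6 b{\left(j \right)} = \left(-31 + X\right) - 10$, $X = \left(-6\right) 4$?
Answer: $\frac{3}{106258} \approx 2.8233 \cdot 10^{-5}$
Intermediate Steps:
$X = -24$
$b{\left(j \right)} = - \frac{37}{3}$ ($b{\left(j \right)} = - \frac{3}{2} + \frac{\left(-31 - 24\right) - 10}{6} = - \frac{3}{2} + \frac{-55 - 10}{6} = - \frac{3}{2} + \frac{1}{6} \left(-65\right) = - \frac{3}{2} - \frac{65}{6} = - \frac{37}{3}$)
$P = \frac{106258}{3}$ ($P = 35407 - - \frac{37}{3} = 35407 + \frac{37}{3} = \frac{106258}{3} \approx 35419.0$)
$\frac{1}{P} = \frac{1}{\frac{106258}{3}} = \frac{3}{106258}$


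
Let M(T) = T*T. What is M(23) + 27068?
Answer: 27597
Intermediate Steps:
M(T) = T²
M(23) + 27068 = 23² + 27068 = 529 + 27068 = 27597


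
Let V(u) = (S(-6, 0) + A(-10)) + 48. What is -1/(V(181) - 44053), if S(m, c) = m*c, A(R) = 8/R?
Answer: 5/220029 ≈ 2.2724e-5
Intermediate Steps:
S(m, c) = c*m
V(u) = 236/5 (V(u) = (0*(-6) + 8/(-10)) + 48 = (0 + 8*(-⅒)) + 48 = (0 - ⅘) + 48 = -⅘ + 48 = 236/5)
-1/(V(181) - 44053) = -1/(236/5 - 44053) = -1/(-220029/5) = -1*(-5/220029) = 5/220029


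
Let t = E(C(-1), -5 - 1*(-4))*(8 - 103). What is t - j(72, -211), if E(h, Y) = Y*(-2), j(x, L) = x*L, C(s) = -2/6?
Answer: 15002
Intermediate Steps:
C(s) = -⅓ (C(s) = -2*⅙ = -⅓)
j(x, L) = L*x
E(h, Y) = -2*Y
t = -190 (t = (-2*(-5 - 1*(-4)))*(8 - 103) = -2*(-5 + 4)*(-95) = -2*(-1)*(-95) = 2*(-95) = -190)
t - j(72, -211) = -190 - (-211)*72 = -190 - 1*(-15192) = -190 + 15192 = 15002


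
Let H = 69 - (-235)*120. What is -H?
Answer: -28269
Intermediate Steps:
H = 28269 (H = 69 - 1*(-28200) = 69 + 28200 = 28269)
-H = -1*28269 = -28269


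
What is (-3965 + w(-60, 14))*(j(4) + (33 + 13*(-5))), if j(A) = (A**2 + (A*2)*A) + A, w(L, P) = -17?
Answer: -79640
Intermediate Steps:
j(A) = A + 3*A**2 (j(A) = (A**2 + (2*A)*A) + A = (A**2 + 2*A**2) + A = 3*A**2 + A = A + 3*A**2)
(-3965 + w(-60, 14))*(j(4) + (33 + 13*(-5))) = (-3965 - 17)*(4*(1 + 3*4) + (33 + 13*(-5))) = -3982*(4*(1 + 12) + (33 - 65)) = -3982*(4*13 - 32) = -3982*(52 - 32) = -3982*20 = -79640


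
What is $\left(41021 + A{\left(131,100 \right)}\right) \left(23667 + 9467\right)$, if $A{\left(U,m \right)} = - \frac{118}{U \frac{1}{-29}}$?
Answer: $\frac{178167250182}{131} \approx 1.3601 \cdot 10^{9}$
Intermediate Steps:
$A{\left(U,m \right)} = \frac{3422}{U}$ ($A{\left(U,m \right)} = - \frac{118}{U \left(- \frac{1}{29}\right)} = - \frac{118}{\left(- \frac{1}{29}\right) U} = - 118 \left(- \frac{29}{U}\right) = \frac{3422}{U}$)
$\left(41021 + A{\left(131,100 \right)}\right) \left(23667 + 9467\right) = \left(41021 + \frac{3422}{131}\right) \left(23667 + 9467\right) = \left(41021 + 3422 \cdot \frac{1}{131}\right) 33134 = \left(41021 + \frac{3422}{131}\right) 33134 = \frac{5377173}{131} \cdot 33134 = \frac{178167250182}{131}$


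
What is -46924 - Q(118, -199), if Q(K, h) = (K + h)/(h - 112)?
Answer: -14593445/311 ≈ -46924.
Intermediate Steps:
Q(K, h) = (K + h)/(-112 + h)
-46924 - Q(118, -199) = -46924 - (118 - 199)/(-112 - 199) = -46924 - (-81)/(-311) = -46924 - (-1)*(-81)/311 = -46924 - 1*81/311 = -46924 - 81/311 = -14593445/311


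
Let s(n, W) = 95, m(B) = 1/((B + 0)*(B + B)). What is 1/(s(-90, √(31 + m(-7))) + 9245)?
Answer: 1/9340 ≈ 0.00010707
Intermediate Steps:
m(B) = 1/(2*B²) (m(B) = 1/(B*(2*B)) = 1/(2*B²))
1/(s(-90, √(31 + m(-7))) + 9245) = 1/(95 + 9245) = 1/9340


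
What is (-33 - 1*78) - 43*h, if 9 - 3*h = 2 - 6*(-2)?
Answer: -118/3 ≈ -39.333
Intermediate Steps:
h = -5/3 (h = 3 - (2 - 6*(-2))/3 = 3 - (2 + 12)/3 = 3 - ⅓*14 = 3 - 14/3 = -5/3 ≈ -1.6667)
(-33 - 1*78) - 43*h = (-33 - 1*78) - 43*(-5/3) = (-33 - 78) + 215/3 = -111 + 215/3 = -118/3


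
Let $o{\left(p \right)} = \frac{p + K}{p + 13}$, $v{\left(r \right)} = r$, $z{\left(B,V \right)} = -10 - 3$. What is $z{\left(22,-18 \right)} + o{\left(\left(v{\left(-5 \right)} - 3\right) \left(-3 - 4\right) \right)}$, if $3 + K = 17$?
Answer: $- \frac{827}{69} \approx -11.986$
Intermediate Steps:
$K = 14$ ($K = -3 + 17 = 14$)
$z{\left(B,V \right)} = -13$ ($z{\left(B,V \right)} = -10 - 3 = -13$)
$o{\left(p \right)} = \frac{14 + p}{13 + p}$ ($o{\left(p \right)} = \frac{p + 14}{p + 13} = \frac{14 + p}{13 + p}$)
$z{\left(22,-18 \right)} + o{\left(\left(v{\left(-5 \right)} - 3\right) \left(-3 - 4\right) \right)} = -13 + \frac{14 + \left(-5 - 3\right) \left(-3 - 4\right)}{13 + \left(-5 - 3\right) \left(-3 - 4\right)} = -13 + \frac{14 - -56}{13 - -56} = -13 + \frac{14 + 56}{13 + 56} = -13 + \frac{1}{69} \cdot 70 = -13 + \frac{70}{69} = - \frac{827}{69}$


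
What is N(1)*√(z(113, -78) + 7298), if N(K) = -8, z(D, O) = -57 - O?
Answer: -8*√7319 ≈ -684.41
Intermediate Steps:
N(1)*√(z(113, -78) + 7298) = -8*√((-57 - 1*(-78)) + 7298) = -8*√((-57 + 78) + 7298) = -8*√(21 + 7298) = -8*√7319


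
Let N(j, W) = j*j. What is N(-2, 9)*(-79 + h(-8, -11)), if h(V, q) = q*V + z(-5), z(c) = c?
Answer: 16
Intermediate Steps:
N(j, W) = j²
h(V, q) = -5 + V*q (h(V, q) = q*V - 5 = V*q - 5 = -5 + V*q)
N(-2, 9)*(-79 + h(-8, -11)) = (-2)²*(-79 + (-5 - 8*(-11))) = 4*(-79 + (-5 + 88)) = 4*(-79 + 83) = 4*4 = 16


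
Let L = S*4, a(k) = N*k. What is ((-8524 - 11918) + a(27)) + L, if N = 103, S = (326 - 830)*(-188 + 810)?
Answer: -1271613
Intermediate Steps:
S = -313488 (S = -504*622 = -313488)
a(k) = 103*k
L = -1253952 (L = -313488*4 = -1253952)
((-8524 - 11918) + a(27)) + L = ((-8524 - 11918) + 103*27) - 1253952 = (-20442 + 2781) - 1253952 = -17661 - 1253952 = -1271613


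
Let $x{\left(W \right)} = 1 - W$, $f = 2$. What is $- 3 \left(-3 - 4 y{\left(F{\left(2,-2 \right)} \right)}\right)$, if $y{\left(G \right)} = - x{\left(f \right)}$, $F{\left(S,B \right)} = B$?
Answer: $21$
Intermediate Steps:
$y{\left(G \right)} = 1$ ($y{\left(G \right)} = - (1 - 2) = \left(-1\right) \left(-1\right) = 1$)
$- 3 \left(-3 - 4 y{\left(F{\left(2,-2 \right)} \right)}\right) = - 3 \left(-3 - 4\right) = \left(-3\right) \left(-7\right) = 21$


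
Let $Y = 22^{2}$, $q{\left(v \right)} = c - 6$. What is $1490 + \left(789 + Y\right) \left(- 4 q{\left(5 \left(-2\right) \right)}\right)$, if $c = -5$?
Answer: $57502$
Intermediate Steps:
$q{\left(v \right)} = -11$ ($q{\left(v \right)} = -5 - 6 = -11$)
$Y = 484$
$1490 + \left(789 + Y\right) \left(- 4 q{\left(5 \left(-2\right) \right)}\right) = 1490 + \left(789 + 484\right) \left(- 4 \left(-11\right)\right) = 1490 + 1273 \left(\left(-1\right) \left(-44\right)\right) = 1490 + 1273 \cdot 44 = 1490 + 56012 = 57502$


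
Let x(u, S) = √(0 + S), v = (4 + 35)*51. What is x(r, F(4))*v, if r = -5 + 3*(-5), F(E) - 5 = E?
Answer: 5967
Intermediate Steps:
F(E) = 5 + E
v = 1989 (v = 39*51 = 1989)
r = -20 (r = -5 - 15 = -20)
x(u, S) = √S
x(r, F(4))*v = √(5 + 4)*1989 = √9*1989 = 3*1989 = 5967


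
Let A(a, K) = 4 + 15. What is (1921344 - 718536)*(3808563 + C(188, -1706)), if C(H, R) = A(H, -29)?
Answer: 4580992898256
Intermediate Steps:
A(a, K) = 19
C(H, R) = 19
(1921344 - 718536)*(3808563 + C(188, -1706)) = (1921344 - 718536)*(3808563 + 19) = 1202808*3808582 = 4580992898256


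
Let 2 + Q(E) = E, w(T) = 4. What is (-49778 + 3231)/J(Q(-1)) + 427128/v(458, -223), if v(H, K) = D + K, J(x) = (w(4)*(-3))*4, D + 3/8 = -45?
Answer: -64080743/103056 ≈ -621.80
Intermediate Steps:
D = -363/8 (D = -3/8 - 45 = -363/8 ≈ -45.375)
Q(E) = -2 + E
J(x) = -48 (J(x) = (4*(-3))*4 = -12*4 = -48)
v(H, K) = -363/8 + K
(-49778 + 3231)/J(Q(-1)) + 427128/v(458, -223) = (-49778 + 3231)/(-48) + 427128/(-363/8 - 223) = -46547*(-1/48) + 427128/(-2147/8) = 46547/48 + 427128*(-8/2147) = 46547/48 - 3417024/2147 = -64080743/103056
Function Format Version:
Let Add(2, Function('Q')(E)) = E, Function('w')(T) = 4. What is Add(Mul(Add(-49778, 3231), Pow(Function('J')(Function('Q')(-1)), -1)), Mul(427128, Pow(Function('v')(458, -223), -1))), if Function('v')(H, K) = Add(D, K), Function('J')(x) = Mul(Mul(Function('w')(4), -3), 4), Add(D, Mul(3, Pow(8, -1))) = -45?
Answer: Rational(-64080743, 103056) ≈ -621.80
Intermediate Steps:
D = Rational(-363, 8) (D = Add(Rational(-3, 8), -45) = Rational(-363, 8) ≈ -45.375)
Function('Q')(E) = Add(-2, E)
Function('J')(x) = -48 (Function('J')(x) = Mul(Mul(4, -3), 4) = Mul(-12, 4) = -48)
Function('v')(H, K) = Add(Rational(-363, 8), K)
Add(Mul(Add(-49778, 3231), Pow(Function('J')(Function('Q')(-1)), -1)), Mul(427128, Pow(Function('v')(458, -223), -1))) = Add(Mul(Add(-49778, 3231), Pow(-48, -1)), Mul(427128, Pow(Add(Rational(-363, 8), -223), -1))) = Add(Mul(-46547, Rational(-1, 48)), Mul(427128, Pow(Rational(-2147, 8), -1))) = Add(Rational(46547, 48), Mul(427128, Rational(-8, 2147))) = Add(Rational(46547, 48), Rational(-3417024, 2147)) = Rational(-64080743, 103056)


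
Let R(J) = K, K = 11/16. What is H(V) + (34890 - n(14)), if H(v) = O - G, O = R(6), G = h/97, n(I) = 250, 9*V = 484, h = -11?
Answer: 53762523/1552 ≈ 34641.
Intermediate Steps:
V = 484/9 (V = (⅑)*484 = 484/9 ≈ 53.778)
G = -11/97 ≈ -0.11340
K = 11/16 (K = 11*(1/16) = 11/16 ≈ 0.68750)
R(J) = 11/16
O = 11/16 ≈ 0.68750
H(v) = 1243/1552 (H(v) = 11/16 - 1*(-11/97) = 11/16 + 11/97 = 1243/1552)
H(V) + (34890 - n(14)) = 1243/1552 + (34890 - 1*250) = 1243/1552 + (34890 - 250) = 1243/1552 + 34640 = 53762523/1552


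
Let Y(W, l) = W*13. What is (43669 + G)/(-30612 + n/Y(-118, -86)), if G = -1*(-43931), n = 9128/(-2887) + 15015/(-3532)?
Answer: -1370240956905600/478833442365871 ≈ -2.8616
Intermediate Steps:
Y(W, l) = 13*W
n = -75588401/10196884 (n = 9128*(-1/2887) + 15015*(-1/3532) = -9128/2887 - 15015/3532 = -75588401/10196884 ≈ -7.4129)
G = 43931
(43669 + G)/(-30612 + n/Y(-118, -86)) = (43669 + 43931)/(-30612 - 75588401/(10196884*(13*(-118)))) = 87600/(-30612 - 75588401/10196884/(-1534)) = 87600/(-30612 - 75588401/10196884*(-1/1534)) = 87600/(-30612 + 75588401/15642020056) = 87600/(-478833442365871/15642020056) = 87600*(-15642020056/478833442365871) = -1370240956905600/478833442365871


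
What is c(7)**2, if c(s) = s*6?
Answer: 1764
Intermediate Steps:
c(s) = 6*s
c(7)**2 = (6*7)**2 = 42**2 = 1764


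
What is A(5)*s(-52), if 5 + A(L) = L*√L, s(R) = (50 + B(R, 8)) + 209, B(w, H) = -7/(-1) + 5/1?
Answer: -1355 + 1355*√5 ≈ 1674.9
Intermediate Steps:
B(w, H) = 12 (B(w, H) = -7*(-1) + 5*1 = 7 + 5 = 12)
s(R) = 271 (s(R) = (50 + 12) + 209 = 62 + 209 = 271)
A(L) = -5 + L^(3/2) (A(L) = -5 + L*√L = -5 + L^(3/2))
A(5)*s(-52) = (-5 + 5^(3/2))*271 = (-5 + 5*√5)*271 = -1355 + 1355*√5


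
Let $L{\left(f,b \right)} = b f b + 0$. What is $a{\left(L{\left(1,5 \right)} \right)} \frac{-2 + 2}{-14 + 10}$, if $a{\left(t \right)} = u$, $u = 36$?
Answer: $0$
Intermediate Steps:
$L{\left(f,b \right)} = f b^{2}$ ($L{\left(f,b \right)} = f b^{2} + 0 = f b^{2}$)
$a{\left(t \right)} = 36$
$a{\left(L{\left(1,5 \right)} \right)} \frac{-2 + 2}{-14 + 10} = 36 \frac{-2 + 2}{-14 + 10} = 36 \frac{0}{-4} = 36 \cdot 0 \left(- \frac{1}{4}\right) = 36 \cdot 0 = 0$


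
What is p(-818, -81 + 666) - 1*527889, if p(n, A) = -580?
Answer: -528469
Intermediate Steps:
p(-818, -81 + 666) - 1*527889 = -580 - 1*527889 = -580 - 527889 = -528469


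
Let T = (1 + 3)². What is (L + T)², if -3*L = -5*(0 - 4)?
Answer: 784/9 ≈ 87.111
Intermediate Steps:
L = -20/3 (L = -(-5)*(0 - 4)/3 = -(-5)*(-4)/3 = -⅓*20 = -20/3 ≈ -6.6667)
T = 16 (T = 4² = 16)
(L + T)² = (-20/3 + 16)² = (28/3)² = 784/9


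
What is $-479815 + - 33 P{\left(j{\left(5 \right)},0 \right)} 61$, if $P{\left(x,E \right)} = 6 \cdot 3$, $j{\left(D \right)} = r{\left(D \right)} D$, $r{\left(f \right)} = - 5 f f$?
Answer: $-516049$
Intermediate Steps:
$r{\left(f \right)} = - 5 f^{2}$
$j{\left(D \right)} = - 5 D^{3}$ ($j{\left(D \right)} = - 5 D^{2} D = - 5 D^{3}$)
$P{\left(x,E \right)} = 18$
$-479815 + - 33 P{\left(j{\left(5 \right)},0 \right)} 61 = -479815 + \left(-33\right) 18 \cdot 61 = -479815 - 36234 = -516049$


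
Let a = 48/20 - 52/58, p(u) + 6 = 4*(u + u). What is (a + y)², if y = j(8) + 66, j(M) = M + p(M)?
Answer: 374732164/21025 ≈ 17823.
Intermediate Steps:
p(u) = -6 + 8*u (p(u) = -6 + 4*(u + u) = -6 + 4*(2*u) = -6 + 8*u)
j(M) = -6 + 9*M (j(M) = M + (-6 + 8*M) = -6 + 9*M)
y = 132 (y = (-6 + 9*8) + 66 = (-6 + 72) + 66 = 66 + 66 = 132)
a = 218/145 (a = 48*(1/20) - 52*1/58 = 12/5 - 26/29 = 218/145 ≈ 1.5034)
(a + y)² = (218/145 + 132)² = (19358/145)² = 374732164/21025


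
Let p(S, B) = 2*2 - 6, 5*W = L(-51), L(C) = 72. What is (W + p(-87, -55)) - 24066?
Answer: -120268/5 ≈ -24054.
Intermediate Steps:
W = 72/5 (W = (1/5)*72 = 72/5 ≈ 14.400)
p(S, B) = -2 (p(S, B) = 4 - 6 = -2)
(W + p(-87, -55)) - 24066 = (72/5 - 2) - 24066 = 62/5 - 24066 = -120268/5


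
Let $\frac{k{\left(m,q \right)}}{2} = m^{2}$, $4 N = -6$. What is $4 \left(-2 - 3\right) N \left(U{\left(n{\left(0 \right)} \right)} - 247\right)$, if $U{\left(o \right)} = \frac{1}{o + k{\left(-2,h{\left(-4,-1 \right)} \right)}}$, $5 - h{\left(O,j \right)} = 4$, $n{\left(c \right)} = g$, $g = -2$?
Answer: $-7405$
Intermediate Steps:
$n{\left(c \right)} = -2$
$h{\left(O,j \right)} = 1$ ($h{\left(O,j \right)} = 5 - 4 = 1$)
$N = - \frac{3}{2}$ ($N = \frac{1}{4} \left(-6\right) = - \frac{3}{2} \approx -1.5$)
$k{\left(m,q \right)} = 2 m^{2}$
$U{\left(o \right)} = \frac{1}{8 + o}$ ($U{\left(o \right)} = \frac{1}{o + 2 \left(-2\right)^{2}} = \frac{1}{o + 2 \cdot 4} = \frac{1}{o + 8} = \frac{1}{8 + o}$)
$4 \left(-2 - 3\right) N \left(U{\left(n{\left(0 \right)} \right)} - 247\right) = 4 \left(-2 - 3\right) \left(- \frac{3}{2}\right) \left(\frac{1}{8 - 2} - 247\right) = 4 \left(-2 - 3\right) \left(- \frac{3}{2}\right) \left(\frac{1}{6} - 247\right) = 4 \left(-5\right) \left(- \frac{3}{2}\right) \left(\frac{1}{6} - 247\right) = \left(-20\right) \left(- \frac{3}{2}\right) \left(- \frac{1481}{6}\right) = 30 \left(- \frac{1481}{6}\right) = -7405$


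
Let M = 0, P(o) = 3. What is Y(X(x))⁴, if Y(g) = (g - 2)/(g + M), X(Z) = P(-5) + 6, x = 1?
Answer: 2401/6561 ≈ 0.36595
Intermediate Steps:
X(Z) = 9 (X(Z) = 3 + 6 = 9)
Y(g) = (-2 + g)/g (Y(g) = (g - 2)/(g + 0) = (-2 + g)/g)
Y(X(x))⁴ = ((-2 + 9)/9)⁴ = ((⅑)*7)⁴ = (7/9)⁴ = 2401/6561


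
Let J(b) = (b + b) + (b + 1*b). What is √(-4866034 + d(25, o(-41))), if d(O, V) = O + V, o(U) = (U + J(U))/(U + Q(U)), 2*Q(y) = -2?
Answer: I*√8583631266/42 ≈ 2205.9*I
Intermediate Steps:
Q(y) = -1 (Q(y) = (½)*(-2) = -1)
J(b) = 4*b (J(b) = 2*b + (b + b) = 2*b + 2*b = 4*b)
o(U) = 5*U/(-1 + U) (o(U) = (U + 4*U)/(U - 1) = (5*U)/(-1 + U) = 5*U/(-1 + U))
√(-4866034 + d(25, o(-41))) = √(-4866034 + (25 + 5*(-41)/(-1 - 41))) = √(-4866034 + (25 + 5*(-41)/(-42))) = √(-4866034 + (25 + 5*(-41)*(-1/42))) = √(-4866034 + (25 + 205/42)) = √(-4866034 + 1255/42) = √(-204372173/42) = I*√8583631266/42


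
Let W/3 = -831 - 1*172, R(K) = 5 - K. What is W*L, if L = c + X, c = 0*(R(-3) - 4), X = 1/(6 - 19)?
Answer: 3009/13 ≈ 231.46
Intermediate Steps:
W = -3009 (W = 3*(-831 - 1*172) = 3*(-831 - 172) = 3*(-1003) = -3009)
X = -1/13 (X = 1/(-13) = -1/13 ≈ -0.076923)
c = 0 (c = 0*((5 - 1*(-3)) - 4) = 0*((5 + 3) - 4) = 0*(8 - 4) = 0*4 = 0)
L = -1/13 (L = 0 - 1/13 = -1/13 ≈ -0.076923)
W*L = -3009*(-1/13) = 3009/13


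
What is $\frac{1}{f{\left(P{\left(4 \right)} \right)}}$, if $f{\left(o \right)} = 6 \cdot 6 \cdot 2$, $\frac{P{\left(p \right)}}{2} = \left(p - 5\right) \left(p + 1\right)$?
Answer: $\frac{1}{72} \approx 0.013889$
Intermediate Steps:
$P{\left(p \right)} = 2 \left(1 + p\right) \left(-5 + p\right)$ ($P{\left(p \right)} = 2 \left(p - 5\right) \left(p + 1\right) = 2 \left(-5 + p\right) \left(1 + p\right) = 2 \left(1 + p\right) \left(-5 + p\right)$)
$f{\left(o \right)} = 72$ ($f{\left(o \right)} = 36 \cdot 2 = 72$)
$\frac{1}{f{\left(P{\left(4 \right)} \right)}} = \frac{1}{72}$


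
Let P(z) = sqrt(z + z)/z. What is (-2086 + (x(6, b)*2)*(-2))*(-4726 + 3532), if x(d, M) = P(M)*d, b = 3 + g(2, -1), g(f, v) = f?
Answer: 2490684 + 28656*sqrt(10)/5 ≈ 2.5088e+6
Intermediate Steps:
P(z) = sqrt(2)/sqrt(z) (P(z) = sqrt(2*z)/z = (sqrt(2)*sqrt(z))/z = sqrt(2)/sqrt(z))
b = 5 (b = 3 + 2 = 5)
x(d, M) = d*sqrt(2)/sqrt(M) (x(d, M) = (sqrt(2)/sqrt(M))*d = d*sqrt(2)/sqrt(M))
(-2086 + (x(6, b)*2)*(-2))*(-4726 + 3532) = (-2086 + ((6*sqrt(2)/sqrt(5))*2)*(-2))*(-4726 + 3532) = (-2086 + ((6*sqrt(2)*(sqrt(5)/5))*2)*(-2))*(-1194) = (-2086 + ((6*sqrt(10)/5)*2)*(-2))*(-1194) = (-2086 + (12*sqrt(10)/5)*(-2))*(-1194) = (-2086 - 24*sqrt(10)/5)*(-1194) = 2490684 + 28656*sqrt(10)/5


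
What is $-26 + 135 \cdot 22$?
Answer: $2944$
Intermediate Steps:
$-26 + 135 \cdot 22 = -26 + 2970 = 2944$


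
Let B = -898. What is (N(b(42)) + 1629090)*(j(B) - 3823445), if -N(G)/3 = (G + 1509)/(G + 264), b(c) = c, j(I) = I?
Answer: -211824786702249/34 ≈ -6.2301e+12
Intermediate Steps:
N(G) = -3*(1509 + G)/(264 + G) (N(G) = -3*(G + 1509)/(G + 264) = -3*(1509 + G)/(264 + G))
(N(b(42)) + 1629090)*(j(B) - 3823445) = (3*(-1509 - 1*42)/(264 + 42) + 1629090)*(-898 - 3823445) = (3*(-1509 - 42)/306 + 1629090)*(-3824343) = (3*(1/306)*(-1551) + 1629090)*(-3824343) = (-517/34 + 1629090)*(-3824343) = (55388543/34)*(-3824343) = -211824786702249/34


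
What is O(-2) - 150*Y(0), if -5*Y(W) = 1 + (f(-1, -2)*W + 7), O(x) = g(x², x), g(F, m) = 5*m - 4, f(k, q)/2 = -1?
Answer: 226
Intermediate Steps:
f(k, q) = -2 (f(k, q) = 2*(-1) = -2)
g(F, m) = -4 + 5*m
O(x) = -4 + 5*x
Y(W) = -8/5 + 2*W/5 (Y(W) = -(1 + (-2*W + 7))/5 = -(1 + (7 - 2*W))/5 = -(8 - 2*W)/5 = -8/5 + 2*W/5)
O(-2) - 150*Y(0) = (-4 + 5*(-2)) - 150*(-8/5 + (⅖)*0) = (-4 - 10) - 150*(-8/5 + 0) = -14 - 150*(-8/5) = -14 + 240 = 226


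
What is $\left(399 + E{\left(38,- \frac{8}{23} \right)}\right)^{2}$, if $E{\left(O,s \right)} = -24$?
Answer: $140625$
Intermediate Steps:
$\left(399 + E{\left(38,- \frac{8}{23} \right)}\right)^{2} = \left(399 - 24\right)^{2} = 375^{2} = 140625$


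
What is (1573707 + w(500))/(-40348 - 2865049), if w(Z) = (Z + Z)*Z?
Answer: -2073707/2905397 ≈ -0.71374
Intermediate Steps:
w(Z) = 2*Z² (w(Z) = (2*Z)*Z = 2*Z²)
(1573707 + w(500))/(-40348 - 2865049) = (1573707 + 2*500²)/(-40348 - 2865049) = (1573707 + 2*250000)/(-2905397) = (1573707 + 500000)*(-1/2905397) = 2073707*(-1/2905397) = -2073707/2905397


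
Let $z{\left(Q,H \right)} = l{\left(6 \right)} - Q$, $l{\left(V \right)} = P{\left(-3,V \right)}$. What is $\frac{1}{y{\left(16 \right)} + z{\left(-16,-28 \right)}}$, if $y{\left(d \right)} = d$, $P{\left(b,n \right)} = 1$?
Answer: $\frac{1}{33} \approx 0.030303$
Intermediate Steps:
$l{\left(V \right)} = 1$
$z{\left(Q,H \right)} = 1 - Q$
$\frac{1}{y{\left(16 \right)} + z{\left(-16,-28 \right)}} = \frac{1}{16 + \left(1 - -16\right)} = \frac{1}{16 + \left(1 + 16\right)} = \frac{1}{16 + 17} = \frac{1}{33}$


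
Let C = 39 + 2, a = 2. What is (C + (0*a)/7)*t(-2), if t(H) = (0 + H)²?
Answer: 164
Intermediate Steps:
t(H) = H²
C = 41
(C + (0*a)/7)*t(-2) = (41 + (0*2)/7)*(-2)² = (41 + 0*(⅐))*4 = (41 + 0)*4 = 41*4 = 164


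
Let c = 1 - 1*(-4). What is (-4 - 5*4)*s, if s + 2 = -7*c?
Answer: 888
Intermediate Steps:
c = 5 (c = 1 + 4 = 5)
s = -37 (s = -2 - 7*5 = -2 - 35 = -37)
(-4 - 5*4)*s = (-4 - 5*4)*(-37) = (-4 - 20)*(-37) = -24*(-37) = 888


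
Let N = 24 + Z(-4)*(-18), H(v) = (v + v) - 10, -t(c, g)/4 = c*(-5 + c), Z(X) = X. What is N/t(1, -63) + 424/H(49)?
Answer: 119/11 ≈ 10.818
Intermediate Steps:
t(c, g) = -4*c*(-5 + c)
H(v) = -10 + 2*v (H(v) = 2*v - 10 = -10 + 2*v)
N = 96 (N = 24 - 4*(-18) = 24 + 72 = 96)
N/t(1, -63) + 424/H(49) = 96/((4*1*(5 - 1*1))) + 424/(-10 + 2*49) = 96/((4*1*(5 - 1))) + 424/(-10 + 98) = 96/((4*1*4)) + 424/88 = 96/16 + 424*(1/88) = 96*(1/16) + 53/11 = 6 + 53/11 = 119/11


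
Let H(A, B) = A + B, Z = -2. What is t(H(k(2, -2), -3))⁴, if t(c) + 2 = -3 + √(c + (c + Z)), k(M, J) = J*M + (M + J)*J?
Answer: (5 - 4*I)⁴ ≈ -1519.0 - 720.0*I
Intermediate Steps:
k(M, J) = J*M + J*(J + M) (k(M, J) = J*M + (J + M)*J = J*M + J*(J + M))
t(c) = -5 + √(-2 + 2*c) (t(c) = -2 + (-3 + √(c + (c - 2))) = -2 + (-3 + √(c + (-2 + c))) = -2 + (-3 + √(-2 + 2*c)) = -5 + √(-2 + 2*c))
t(H(k(2, -2), -3))⁴ = (-5 + √(-2 + 2*(-2*(-2 + 2*2) - 3)))⁴ = (-5 + √(-2 + 2*(-2*(-2 + 4) - 3)))⁴ = (-5 + √(-2 + 2*(-2*2 - 3)))⁴ = (-5 + √(-2 + 2*(-4 - 3)))⁴ = (-5 + √(-2 + 2*(-7)))⁴ = (-5 + √(-2 - 14))⁴ = (-5 + √(-16))⁴ = (-5 + 4*I)⁴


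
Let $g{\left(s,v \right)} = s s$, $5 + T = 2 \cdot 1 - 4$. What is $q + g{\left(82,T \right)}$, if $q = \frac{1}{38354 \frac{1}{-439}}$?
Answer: $\frac{257891857}{38354} \approx 6724.0$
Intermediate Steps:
$T = -7$ ($T = -5 + \left(2 \cdot 1 - 4\right) = -5 + \left(2 - 4\right) = -5 - 2 = -7$)
$g{\left(s,v \right)} = s^{2}$
$q = - \frac{439}{38354}$ ($q = \frac{1}{38354 \left(- \frac{1}{439}\right)} = \frac{1}{- \frac{38354}{439}} = - \frac{439}{38354} \approx -0.011446$)
$q + g{\left(82,T \right)} = - \frac{439}{38354} + 82^{2} = - \frac{439}{38354} + 6724 = \frac{257891857}{38354}$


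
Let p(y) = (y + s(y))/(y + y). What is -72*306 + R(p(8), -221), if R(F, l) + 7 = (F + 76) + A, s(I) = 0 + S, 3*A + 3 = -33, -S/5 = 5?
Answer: -351617/16 ≈ -21976.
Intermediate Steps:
S = -25 (S = -5*5 = -25)
A = -12 (A = -1 + (⅓)*(-33) = -1 - 11 = -12)
s(I) = -25 (s(I) = 0 - 25 = -25)
p(y) = (-25 + y)/(2*y) (p(y) = (y - 25)/(y + y) = (-25 + y)/((2*y)) = (-25 + y)*(1/(2*y)) = (-25 + y)/(2*y))
R(F, l) = 57 + F (R(F, l) = -7 + ((F + 76) - 12) = -7 + ((76 + F) - 12) = -7 + (64 + F) = 57 + F)
-72*306 + R(p(8), -221) = -72*306 + (57 + (½)*(-25 + 8)/8) = -22032 + (57 + (½)*(⅛)*(-17)) = -22032 + (57 - 17/16) = -22032 + 895/16 = -351617/16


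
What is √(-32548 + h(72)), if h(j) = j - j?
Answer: 2*I*√8137 ≈ 180.41*I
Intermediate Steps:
h(j) = 0
√(-32548 + h(72)) = √(-32548 + 0) = √(-32548) = 2*I*√8137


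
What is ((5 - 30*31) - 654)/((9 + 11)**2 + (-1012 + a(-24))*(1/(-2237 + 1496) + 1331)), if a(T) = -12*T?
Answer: 1170039/713763080 ≈ 0.0016393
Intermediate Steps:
((5 - 30*31) - 654)/((9 + 11)**2 + (-1012 + a(-24))*(1/(-2237 + 1496) + 1331)) = ((5 - 30*31) - 654)/((9 + 11)**2 + (-1012 - 12*(-24))*(1/(-2237 + 1496) + 1331)) = ((5 - 930) - 654)/(20**2 + (-1012 + 288)*(1/(-741) + 1331)) = (-925 - 654)/(400 - 724*(-1/741 + 1331)) = -1579/(400 - 724*986270/741) = -1579/(400 - 714059480/741) = -1579/(-713763080/741) = -1579*(-741/713763080) = 1170039/713763080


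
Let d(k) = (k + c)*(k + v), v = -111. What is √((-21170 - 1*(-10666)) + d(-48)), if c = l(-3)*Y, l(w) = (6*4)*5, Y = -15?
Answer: 8*√4427 ≈ 532.29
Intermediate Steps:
l(w) = 120 (l(w) = 24*5 = 120)
c = -1800 (c = 120*(-15) = -1800)
d(k) = (-1800 + k)*(-111 + k) (d(k) = (k - 1800)*(k - 111) = (-1800 + k)*(-111 + k))
√((-21170 - 1*(-10666)) + d(-48)) = √((-21170 - 1*(-10666)) + (199800 + (-48)² - 1911*(-48))) = √((-21170 + 10666) + (199800 + 2304 + 91728)) = √(-10504 + 293832) = √283328 = 8*√4427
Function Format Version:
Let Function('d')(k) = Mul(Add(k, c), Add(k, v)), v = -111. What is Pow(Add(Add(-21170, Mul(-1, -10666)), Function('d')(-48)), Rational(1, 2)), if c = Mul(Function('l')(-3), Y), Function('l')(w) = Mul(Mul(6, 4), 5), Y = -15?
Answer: Mul(8, Pow(4427, Rational(1, 2))) ≈ 532.29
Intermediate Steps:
Function('l')(w) = 120 (Function('l')(w) = Mul(24, 5) = 120)
c = -1800 (c = Mul(120, -15) = -1800)
Function('d')(k) = Mul(Add(-1800, k), Add(-111, k)) (Function('d')(k) = Mul(Add(k, -1800), Add(k, -111)) = Mul(Add(-1800, k), Add(-111, k)))
Pow(Add(Add(-21170, Mul(-1, -10666)), Function('d')(-48)), Rational(1, 2)) = Pow(Add(Add(-21170, Mul(-1, -10666)), Add(199800, Pow(-48, 2), Mul(-1911, -48))), Rational(1, 2)) = Pow(Add(Add(-21170, 10666), Add(199800, 2304, 91728)), Rational(1, 2)) = Pow(Add(-10504, 293832), Rational(1, 2)) = Pow(283328, Rational(1, 2)) = Mul(8, Pow(4427, Rational(1, 2)))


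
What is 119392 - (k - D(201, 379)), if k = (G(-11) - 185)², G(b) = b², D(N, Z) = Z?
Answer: 115675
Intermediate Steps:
k = 4096 (k = ((-11)² - 185)² = (121 - 185)² = (-64)² = 4096)
119392 - (k - D(201, 379)) = 119392 - (4096 - 1*379) = 119392 - (4096 - 379) = 119392 - 1*3717 = 119392 - 3717 = 115675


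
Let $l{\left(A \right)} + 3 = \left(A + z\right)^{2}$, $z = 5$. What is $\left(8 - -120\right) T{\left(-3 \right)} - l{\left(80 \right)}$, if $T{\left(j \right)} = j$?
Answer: $-7606$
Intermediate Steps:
$l{\left(A \right)} = -3 + \left(5 + A\right)^{2}$ ($l{\left(A \right)} = -3 + \left(A + 5\right)^{2} = -3 + \left(5 + A\right)^{2}$)
$\left(8 - -120\right) T{\left(-3 \right)} - l{\left(80 \right)} = \left(8 - -120\right) \left(-3\right) - \left(-3 + \left(5 + 80\right)^{2}\right) = \left(8 + 120\right) \left(-3\right) - \left(-3 + 85^{2}\right) = 128 \left(-3\right) - \left(-3 + 7225\right) = -384 - 7222 = -7606$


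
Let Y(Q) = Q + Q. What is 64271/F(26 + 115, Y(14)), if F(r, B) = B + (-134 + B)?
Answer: -64271/78 ≈ -823.99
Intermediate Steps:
Y(Q) = 2*Q
F(r, B) = -134 + 2*B
64271/F(26 + 115, Y(14)) = 64271/(-134 + 2*(2*14)) = 64271/(-134 + 2*28) = 64271/(-134 + 56) = 64271/(-78) = 64271*(-1/78) = -64271/78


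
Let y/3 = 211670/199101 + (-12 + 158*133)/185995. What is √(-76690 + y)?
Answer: I*√11684918016521212992184670/12343930165 ≈ 276.92*I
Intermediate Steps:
y = 43551080852/12343930165 (y = 3*(211670/199101 + (-12 + 158*133)/185995) = 3*(211670*(1/199101) + (-12 + 21014)*(1/185995)) = 3*(211670/199101 + 21002*(1/185995)) = 3*(211670/199101 + 21002/185995) = 3*(43551080852/37031790495) = 43551080852/12343930165 ≈ 3.5281)
√(-76690 + y) = √(-76690 + 43551080852/12343930165) = √(-946612453272998/12343930165) = I*√11684918016521212992184670/12343930165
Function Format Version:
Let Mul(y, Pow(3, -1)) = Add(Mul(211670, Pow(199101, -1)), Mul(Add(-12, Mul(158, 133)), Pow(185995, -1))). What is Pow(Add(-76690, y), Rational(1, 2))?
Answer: Mul(Rational(1, 12343930165), I, Pow(11684918016521212992184670, Rational(1, 2))) ≈ Mul(276.92, I)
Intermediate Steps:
y = Rational(43551080852, 12343930165) (y = Mul(3, Add(Mul(211670, Pow(199101, -1)), Mul(Add(-12, Mul(158, 133)), Pow(185995, -1)))) = Mul(3, Add(Mul(211670, Rational(1, 199101)), Mul(Add(-12, 21014), Rational(1, 185995)))) = Mul(3, Add(Rational(211670, 199101), Mul(21002, Rational(1, 185995)))) = Mul(3, Add(Rational(211670, 199101), Rational(21002, 185995))) = Mul(3, Rational(43551080852, 37031790495)) = Rational(43551080852, 12343930165) ≈ 3.5281)
Pow(Add(-76690, y), Rational(1, 2)) = Pow(Add(-76690, Rational(43551080852, 12343930165)), Rational(1, 2)) = Pow(Rational(-946612453272998, 12343930165), Rational(1, 2)) = Mul(Rational(1, 12343930165), I, Pow(11684918016521212992184670, Rational(1, 2)))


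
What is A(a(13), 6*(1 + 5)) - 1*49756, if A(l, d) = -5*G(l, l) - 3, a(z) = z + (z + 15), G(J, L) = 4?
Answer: -49779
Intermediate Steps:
a(z) = 15 + 2*z (a(z) = z + (15 + z) = 15 + 2*z)
A(l, d) = -23 (A(l, d) = -5*4 - 3 = -20 - 3 = -23)
A(a(13), 6*(1 + 5)) - 1*49756 = -23 - 1*49756 = -23 - 49756 = -49779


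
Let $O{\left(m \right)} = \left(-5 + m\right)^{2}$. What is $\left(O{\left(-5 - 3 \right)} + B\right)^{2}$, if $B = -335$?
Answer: $27556$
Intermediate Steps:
$\left(O{\left(-5 - 3 \right)} + B\right)^{2} = \left(\left(-5 - 8\right)^{2} - 335\right)^{2} = \left(\left(-13\right)^{2} - 335\right)^{2} = \left(169 - 335\right)^{2} = \left(-166\right)^{2} = 27556$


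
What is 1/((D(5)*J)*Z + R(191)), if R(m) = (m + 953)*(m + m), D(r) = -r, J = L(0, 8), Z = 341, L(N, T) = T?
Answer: 1/423368 ≈ 2.3620e-6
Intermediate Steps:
J = 8
R(m) = 2*m*(953 + m) (R(m) = (953 + m)*(2*m) = 2*m*(953 + m))
1/((D(5)*J)*Z + R(191)) = 1/((-1*5*8)*341 + 2*191*(953 + 191)) = 1/(-5*8*341 + 2*191*1144) = 1/(-40*341 + 437008) = 1/(-13640 + 437008) = 1/423368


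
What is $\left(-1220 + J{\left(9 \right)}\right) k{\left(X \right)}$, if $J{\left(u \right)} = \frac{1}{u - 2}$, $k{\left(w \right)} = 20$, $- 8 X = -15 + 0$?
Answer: $- \frac{170780}{7} \approx -24397.0$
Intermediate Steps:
$X = \frac{15}{8}$ ($X = - \frac{-15 + 0}{8} = \left(- \frac{1}{8}\right) \left(-15\right) = \frac{15}{8} \approx 1.875$)
$J{\left(u \right)} = \frac{1}{-2 + u}$
$\left(-1220 + J{\left(9 \right)}\right) k{\left(X \right)} = \left(-1220 + \frac{1}{-2 + 9}\right) 20 = \left(-1220 + \frac{1}{7}\right) 20 = \left(- \frac{8539}{7}\right) 20 = - \frac{170780}{7}$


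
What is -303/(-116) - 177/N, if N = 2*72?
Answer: 1925/1392 ≈ 1.3829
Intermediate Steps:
N = 144
-303/(-116) - 177/N = -303/(-116) - 177/144 = -303*(-1/116) - 177*1/144 = 303/116 - 59/48 = 1925/1392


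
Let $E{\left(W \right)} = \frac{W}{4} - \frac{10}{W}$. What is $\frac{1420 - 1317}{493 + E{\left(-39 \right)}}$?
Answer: $\frac{16068}{75427} \approx 0.21303$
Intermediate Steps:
$E{\left(W \right)} = - \frac{10}{W} + \frac{W}{4}$ ($E{\left(W \right)} = W \frac{1}{4} - \frac{10}{W} = \frac{W}{4} - \frac{10}{W} = - \frac{10}{W} + \frac{W}{4}$)
$\frac{1420 - 1317}{493 + E{\left(-39 \right)}} = \frac{1420 - 1317}{493 + \left(- \frac{10}{-39} + \frac{1}{4} \left(-39\right)\right)} = \frac{1}{493 - \frac{1481}{156}} \cdot 103 = \frac{1}{\frac{75427}{156}} \cdot 103 = \frac{156}{75427} \cdot 103 = \frac{16068}{75427}$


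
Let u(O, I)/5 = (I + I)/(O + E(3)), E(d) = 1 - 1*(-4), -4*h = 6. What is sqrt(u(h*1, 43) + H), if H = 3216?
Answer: 2*sqrt(40901)/7 ≈ 57.783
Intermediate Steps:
h = -3/2 (h = -1/4*6 = -3/2 ≈ -1.5000)
E(d) = 5 (E(d) = 1 + 4 = 5)
u(O, I) = 10*I/(5 + O) (u(O, I) = 5*((I + I)/(O + 5)) = 5*((2*I)/(5 + O)) = 5*(2*I/(5 + O)) = 10*I/(5 + O))
sqrt(u(h*1, 43) + H) = sqrt(10*43/(5 - 3/2*1) + 3216) = sqrt(10*43/(5 - 3/2) + 3216) = sqrt(10*43/(7/2) + 3216) = sqrt(10*43*(2/7) + 3216) = sqrt(860/7 + 3216) = sqrt(23372/7) = 2*sqrt(40901)/7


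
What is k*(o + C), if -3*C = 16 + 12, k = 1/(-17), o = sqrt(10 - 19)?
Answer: 28/51 - 3*I/17 ≈ 0.54902 - 0.17647*I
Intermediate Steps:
o = 3*I (o = sqrt(-9) = 3*I ≈ 3.0*I)
k = -1/17 ≈ -0.058824
C = -28/3 (C = -(16 + 12)/3 = -1/3*28 = -28/3 ≈ -9.3333)
k*(o + C) = -(3*I - 28/3)/17 = -(-28/3 + 3*I)/17 = 28/51 - 3*I/17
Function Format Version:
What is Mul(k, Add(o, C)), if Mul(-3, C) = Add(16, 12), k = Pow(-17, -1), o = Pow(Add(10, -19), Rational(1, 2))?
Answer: Add(Rational(28, 51), Mul(Rational(-3, 17), I)) ≈ Add(0.54902, Mul(-0.17647, I))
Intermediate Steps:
o = Mul(3, I) (o = Pow(-9, Rational(1, 2)) = Mul(3, I) ≈ Mul(3.0000, I))
k = Rational(-1, 17) ≈ -0.058824
C = Rational(-28, 3) (C = Mul(Rational(-1, 3), Add(16, 12)) = Mul(Rational(-1, 3), 28) = Rational(-28, 3) ≈ -9.3333)
Mul(k, Add(o, C)) = Mul(Rational(-1, 17), Add(Mul(3, I), Rational(-28, 3))) = Mul(Rational(-1, 17), Add(Rational(-28, 3), Mul(3, I))) = Add(Rational(28, 51), Mul(Rational(-3, 17), I))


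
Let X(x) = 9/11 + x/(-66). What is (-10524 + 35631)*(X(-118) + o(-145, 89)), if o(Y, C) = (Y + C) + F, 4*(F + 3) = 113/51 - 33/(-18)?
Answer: -2080140057/1496 ≈ -1.3905e+6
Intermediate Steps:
F = -811/408 (F = -3 + (113/51 - 33/(-18))/4 = -3 + (113*(1/51) - 33*(-1/18))/4 = -3 + (113/51 + 11/6)/4 = -3 + (¼)*(413/102) = -3 + 413/408 = -811/408 ≈ -1.9877)
o(Y, C) = -811/408 + C + Y (o(Y, C) = (Y + C) - 811/408 = (C + Y) - 811/408 = -811/408 + C + Y)
X(x) = 9/11 - x/66 (X(x) = 9*(1/11) + x*(-1/66) = 9/11 - x/66)
(-10524 + 35631)*(X(-118) + o(-145, 89)) = (-10524 + 35631)*((9/11 - 1/66*(-118)) + (-811/408 + 89 - 145)) = 25107*((9/11 + 59/33) - 23659/408) = 25107*(86/33 - 23659/408) = 25107*(-82851/1496) = -2080140057/1496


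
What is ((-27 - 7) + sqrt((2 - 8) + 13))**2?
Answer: (34 - sqrt(7))**2 ≈ 983.09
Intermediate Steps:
((-27 - 7) + sqrt((2 - 8) + 13))**2 = (-34 + sqrt(-6 + 13))**2 = (-34 + sqrt(7))**2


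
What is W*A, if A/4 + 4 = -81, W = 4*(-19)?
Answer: 25840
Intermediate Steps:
W = -76
A = -340 (A = -16 + 4*(-81) = -16 - 324 = -340)
W*A = -76*(-340) = 25840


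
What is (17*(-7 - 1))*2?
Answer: -272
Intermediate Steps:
(17*(-7 - 1))*2 = (17*(-8))*2 = -136*2 = -272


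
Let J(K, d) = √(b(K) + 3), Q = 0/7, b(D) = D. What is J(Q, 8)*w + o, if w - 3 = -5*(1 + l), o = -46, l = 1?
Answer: -46 - 7*√3 ≈ -58.124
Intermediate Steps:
Q = 0 (Q = 0*(⅐) = 0)
J(K, d) = √(3 + K) (J(K, d) = √(K + 3) = √(3 + K))
w = -7 (w = 3 - 5*(1 + 1) = 3 - 5*2 = 3 - 10 = -7)
J(Q, 8)*w + o = √(3 + 0)*(-7) - 46 = √3*(-7) - 46 = -7*√3 - 46 = -46 - 7*√3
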